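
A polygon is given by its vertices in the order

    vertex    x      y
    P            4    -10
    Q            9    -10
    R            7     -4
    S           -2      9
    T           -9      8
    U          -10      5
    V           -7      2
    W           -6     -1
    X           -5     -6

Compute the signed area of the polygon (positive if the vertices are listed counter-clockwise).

189

Apply the shoelace (surveyor's) formula: 2A = Σ (x_i·y_{i+1} − x_{i+1}·y_i), indices taken mod 9.
Cross-terms: 50, 34, 55, 65, 35, 15, 19, 31, 74  ⇒  Σ = 378
Signed area = Σ/2 = 189 (positive ⇒ counter-clockwise traversal).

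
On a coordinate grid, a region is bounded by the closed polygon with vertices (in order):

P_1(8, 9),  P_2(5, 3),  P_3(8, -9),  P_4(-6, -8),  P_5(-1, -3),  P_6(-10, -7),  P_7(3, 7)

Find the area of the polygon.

149.5

Apply the shoelace formula: 2A = Σ (x_i·y_{i+1} − x_{i+1}·y_i), indices taken mod 7.
Cross-terms: -21, -69, -118, 10, -23, -49, -29  ⇒  Σ = -299
Area = |Σ|/2 = 149.5.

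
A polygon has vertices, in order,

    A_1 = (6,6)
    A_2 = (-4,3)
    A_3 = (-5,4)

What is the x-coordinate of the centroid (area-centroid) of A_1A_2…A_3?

-1

Apply the surveyor's formula. First the cross-terms c_i = x_i·y_{i+1} − x_{i+1}·y_i:
  42, -1, -54  ⇒  2A = -13, A = -6.5.
Then Σ (x_i + x_{i+1})·c_i = 39, so x̄ = 39 / (6·(-6.5)) = -1.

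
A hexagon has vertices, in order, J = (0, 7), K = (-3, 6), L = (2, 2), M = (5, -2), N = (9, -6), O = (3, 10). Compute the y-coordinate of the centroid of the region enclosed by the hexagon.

169/53

Apply the shoelace formula. First the cross-terms c_i = x_i·y_{i+1} − x_{i+1}·y_i:
  21, -18, -14, -12, 108, 21  ⇒  2A = 106, A = 53.
Then Σ (y_i + y_{i+1})·c_i = 1014, so ȳ = 1014 / (6·53) = 169/53.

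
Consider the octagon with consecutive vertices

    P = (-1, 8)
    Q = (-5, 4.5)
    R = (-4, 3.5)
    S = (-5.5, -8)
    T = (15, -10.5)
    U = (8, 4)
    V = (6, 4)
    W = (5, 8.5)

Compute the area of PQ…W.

248.25

Σ = (35.5) + (0.5) + (51.25) + (177.75) + (144) + (8) + (31) + (48.5) = 496.5
Area = |Σ|/2 = 248.25.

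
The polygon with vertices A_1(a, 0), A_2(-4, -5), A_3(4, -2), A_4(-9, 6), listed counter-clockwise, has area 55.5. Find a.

The doubled signed area Σ (x_i y_{i+1} − x_{i+1} y_i) is linear in a.
With a=0 it equals 34; the coefficient of a is -11 (from the two edges through A_1).
So -11·a + 34 = 2·55.5 = 111 ⇒ a = -7.

-7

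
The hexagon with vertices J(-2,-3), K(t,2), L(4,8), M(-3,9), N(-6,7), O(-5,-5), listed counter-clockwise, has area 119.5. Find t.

The doubled signed area Σ (x_i y_{i+1} − x_{i+1} y_i) is linear in t.
With t=0 it equals 151; the coefficient of t is 11 (from the two edges through K).
So 11·t + 151 = 2·119.5 = 239 ⇒ t = 8.

8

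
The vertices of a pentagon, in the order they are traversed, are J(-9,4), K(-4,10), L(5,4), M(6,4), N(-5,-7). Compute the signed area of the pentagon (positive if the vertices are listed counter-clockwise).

-124.5

Apply the shoelace (surveyor's) formula: 2A = Σ (x_i·y_{i+1} − x_{i+1}·y_i), indices taken mod 5.
Σ = (-74) + (-66) + (-4) + (-22) + (-83) = -249
Signed area = Σ/2 = -124.5 (negative ⇒ clockwise traversal).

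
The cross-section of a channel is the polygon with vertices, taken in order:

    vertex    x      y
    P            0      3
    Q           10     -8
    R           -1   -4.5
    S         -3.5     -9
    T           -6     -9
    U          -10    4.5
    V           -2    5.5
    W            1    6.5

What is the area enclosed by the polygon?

Apply the shoelace formula: 2A = Σ (x_i·y_{i+1} − x_{i+1}·y_i), indices taken mod 8.
P→Q: (0)(-8) − (10)(3) = -30
Q→R: (10)(-4.5) − (-1)(-8) = -53
R→S: (-1)(-9) − (-3.5)(-4.5) = -6.75
S→T: (-3.5)(-9) − (-6)(-9) = -22.5
T→U: (-6)(4.5) − (-10)(-9) = -117
U→V: (-10)(5.5) − (-2)(4.5) = -46
V→W: (-2)(6.5) − (1)(5.5) = -18.5
W→P: (1)(3) − (0)(6.5) = 3
Σ = -290.75
Area = |Σ|/2 = 145.375.

145.375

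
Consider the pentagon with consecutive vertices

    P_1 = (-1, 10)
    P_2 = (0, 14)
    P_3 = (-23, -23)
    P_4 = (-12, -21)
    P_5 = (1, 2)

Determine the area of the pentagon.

P_1→P_2: (-1)(14) − (0)(10) = -14
P_2→P_3: (0)(-23) − (-23)(14) = 322
P_3→P_4: (-23)(-21) − (-12)(-23) = 207
P_4→P_5: (-12)(2) − (1)(-21) = -3
P_5→P_1: (1)(10) − (-1)(2) = 12
Σ = 524
Area = |Σ|/2 = 262.

262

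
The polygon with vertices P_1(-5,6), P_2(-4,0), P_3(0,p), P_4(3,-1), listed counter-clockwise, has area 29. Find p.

The doubled signed area Σ (x_i y_{i+1} − x_{i+1} y_i) is linear in p.
With p=0 it equals 37; the coefficient of p is -7 (from the two edges through P_3).
So -7·p + 37 = 2·29 = 58 ⇒ p = -3.

-3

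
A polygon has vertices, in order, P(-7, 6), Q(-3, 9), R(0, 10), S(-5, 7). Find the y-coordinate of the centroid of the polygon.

Apply the shoelace (surveyor's) formula. First the cross-terms c_i = x_i·y_{i+1} − x_{i+1}·y_i:
  -45, -30, 50, 19  ⇒  2A = -6, A = -3.
Then Σ (y_i + y_{i+1})·c_i = -148, so ȳ = -148 / (6·(-3)) = 74/9.

74/9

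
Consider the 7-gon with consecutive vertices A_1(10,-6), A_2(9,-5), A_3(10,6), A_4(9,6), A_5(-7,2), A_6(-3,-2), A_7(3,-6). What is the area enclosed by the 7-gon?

Apply the shoelace (surveyor's) formula: 2A = Σ (x_i·y_{i+1} − x_{i+1}·y_i), indices taken mod 7.
Σ = (4) + (104) + (6) + (60) + (20) + (24) + (42) = 260
Area = |Σ|/2 = 130.

130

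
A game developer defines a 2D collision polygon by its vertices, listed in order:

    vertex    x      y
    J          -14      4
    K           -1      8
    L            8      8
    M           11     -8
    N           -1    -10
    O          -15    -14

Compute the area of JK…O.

Apply the shoelace (surveyor's) formula: 2A = Σ (x_i·y_{i+1} − x_{i+1}·y_i), indices taken mod 6.
J→K: (-14)(8) − (-1)(4) = -108
K→L: (-1)(8) − (8)(8) = -72
L→M: (8)(-8) − (11)(8) = -152
M→N: (11)(-10) − (-1)(-8) = -118
N→O: (-1)(-14) − (-15)(-10) = -136
O→J: (-15)(4) − (-14)(-14) = -256
Σ = -842
Area = |Σ|/2 = 421.

421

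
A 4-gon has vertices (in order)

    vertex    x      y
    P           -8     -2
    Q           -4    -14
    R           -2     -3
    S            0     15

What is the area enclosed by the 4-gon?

Apply the shoelace formula: 2A = Σ (x_i·y_{i+1} − x_{i+1}·y_i), indices taken mod 4.
P→Q: (-8)(-14) − (-4)(-2) = 104
Q→R: (-4)(-3) − (-2)(-14) = -16
R→S: (-2)(15) − (0)(-3) = -30
S→P: (0)(-2) − (-8)(15) = 120
Σ = 178
Area = |Σ|/2 = 89.

89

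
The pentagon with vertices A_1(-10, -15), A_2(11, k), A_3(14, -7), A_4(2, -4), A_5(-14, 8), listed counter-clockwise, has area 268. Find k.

-10

The doubled signed area Σ (x_i y_{i+1} − x_{i+1} y_i) is linear in k.
With k=0 it equals 296; the coefficient of k is -24 (from the two edges through A_2).
So -24·k + 296 = 2·268 = 536 ⇒ k = -10.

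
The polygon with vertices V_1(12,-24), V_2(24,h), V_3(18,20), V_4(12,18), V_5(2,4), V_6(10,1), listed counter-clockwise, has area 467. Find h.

Write out the shoelace sum; only the two edges meeting at V_2 involve h:
2·Area = [(12·h − 24·(-24)) + (24·20 − 18·h)] + -194
       = -6·h + 862 = 934
⇒ h = -12.

-12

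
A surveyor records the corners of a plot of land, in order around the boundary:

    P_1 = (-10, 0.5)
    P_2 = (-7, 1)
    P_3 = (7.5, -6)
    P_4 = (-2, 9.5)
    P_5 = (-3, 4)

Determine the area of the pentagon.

Apply the surveyor's formula: 2A = Σ (x_i·y_{i+1} − x_{i+1}·y_i), indices taken mod 5.
Cross-terms: -6.5, 34.5, 59.25, 20.5, 38.5  ⇒  Σ = 146.25
Area = |Σ|/2 = 73.125.

73.125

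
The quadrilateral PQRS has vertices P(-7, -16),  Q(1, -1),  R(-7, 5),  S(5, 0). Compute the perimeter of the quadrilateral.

60

|PQ| = √((8)² + (15)²) = √289 = 17
|QR| = √((-8)² + (6)²) = √100 = 10
|RS| = √((12)² + (-5)²) = √169 = 13
|SP| = √((-12)² + (-16)²) = √400 = 20
Perimeter = 17 + 10 + 13 + 20 = 60.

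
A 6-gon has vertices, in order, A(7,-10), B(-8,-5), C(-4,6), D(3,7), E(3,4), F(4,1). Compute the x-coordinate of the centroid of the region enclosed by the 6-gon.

Apply the surveyor's formula. First the cross-terms c_i = x_i·y_{i+1} − x_{i+1}·y_i:
  -115, -68, -46, -9, -13, -47  ⇒  2A = -298, A = -149.
Then Σ (x_i + x_{i+1})·c_i = 315, so x̄ = 315 / (6·(-149)) = -105/298.

-105/298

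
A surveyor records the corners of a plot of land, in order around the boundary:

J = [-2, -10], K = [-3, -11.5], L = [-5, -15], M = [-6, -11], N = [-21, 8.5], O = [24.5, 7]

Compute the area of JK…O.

461.375

Apply the shoelace formula: 2A = Σ (x_i·y_{i+1} − x_{i+1}·y_i), indices taken mod 6.
Cross-terms: -7, -12.5, -35, -282, -355.25, -231  ⇒  Σ = -922.75
Area = |Σ|/2 = 461.375.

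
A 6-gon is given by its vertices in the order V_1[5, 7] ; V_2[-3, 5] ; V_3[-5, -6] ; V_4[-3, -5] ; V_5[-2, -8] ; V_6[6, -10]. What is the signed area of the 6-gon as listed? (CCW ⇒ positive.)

135

Σ = (46) + (43) + (7) + (14) + (68) + (92) = 270
Signed area = Σ/2 = 135 (positive ⇒ counter-clockwise traversal).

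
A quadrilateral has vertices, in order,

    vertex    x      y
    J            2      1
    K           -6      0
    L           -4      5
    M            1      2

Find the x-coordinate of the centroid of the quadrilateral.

Apply Gauss's area formula. First the cross-terms c_i = x_i·y_{i+1} − x_{i+1}·y_i:
  6, -30, -13, -3  ⇒  2A = -40, A = -20.
Then Σ (x_i + x_{i+1})·c_i = 306, so x̄ = 306 / (6·(-20)) = -2.55.

-2.55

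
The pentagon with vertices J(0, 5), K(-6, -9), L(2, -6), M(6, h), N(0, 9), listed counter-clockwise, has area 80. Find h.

-7

Write out the shoelace sum; only the two edges meeting at M involve h:
2·Area = [(2·h − 6·(-6)) + (6·9 − 0·h)] + 84
       = 2·h + 174 = 160
⇒ h = -7.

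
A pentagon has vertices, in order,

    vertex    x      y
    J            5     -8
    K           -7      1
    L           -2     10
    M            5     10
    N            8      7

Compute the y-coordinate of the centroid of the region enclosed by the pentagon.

91/37

Apply Gauss's area formula. First the cross-terms c_i = x_i·y_{i+1} − x_{i+1}·y_i:
  -51, -68, -70, -45, -99  ⇒  2A = -333, A = -166.5.
Then Σ (y_i + y_{i+1})·c_i = -2457, so ȳ = -2457 / (6·(-166.5)) = 91/37.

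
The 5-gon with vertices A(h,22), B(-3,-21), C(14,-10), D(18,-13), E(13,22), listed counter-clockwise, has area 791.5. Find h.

Write out the shoelace sum; only the two edges meeting at A involve h:
2·Area = [(13·22 − h·22) + (h·(-21) − (-3)·22)] + 887
       = -43·h + 1239 = 1583
⇒ h = -8.

-8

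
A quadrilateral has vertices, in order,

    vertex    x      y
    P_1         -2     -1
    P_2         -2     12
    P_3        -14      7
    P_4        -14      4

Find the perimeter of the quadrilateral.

42

|P_1P_2| = √((0)² + (13)²) = √169 = 13
|P_2P_3| = √((-12)² + (-5)²) = √169 = 13
|P_3P_4| = √((0)² + (-3)²) = √9 = 3
|P_4P_1| = √((12)² + (-5)²) = √169 = 13
Perimeter = 13 + 13 + 3 + 13 = 42.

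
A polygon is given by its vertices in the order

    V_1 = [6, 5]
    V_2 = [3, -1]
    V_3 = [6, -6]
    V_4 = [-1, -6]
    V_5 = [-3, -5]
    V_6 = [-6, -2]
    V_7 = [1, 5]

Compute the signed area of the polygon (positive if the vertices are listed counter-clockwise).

-82.5

Σ = (-21) + (-12) + (-42) + (-13) + (-24) + (-28) + (-25) = -165
Signed area = Σ/2 = -82.5 (negative ⇒ clockwise traversal).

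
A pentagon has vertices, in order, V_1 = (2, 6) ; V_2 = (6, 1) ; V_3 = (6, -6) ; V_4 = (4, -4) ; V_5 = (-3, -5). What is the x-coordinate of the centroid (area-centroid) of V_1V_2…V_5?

Apply the shoelace formula. First the cross-terms c_i = x_i·y_{i+1} − x_{i+1}·y_i:
  -34, -42, 0, -32, -8  ⇒  2A = -116, A = -58.
Then Σ (x_i + x_{i+1})·c_i = -800, so x̄ = -800 / (6·(-58)) = 200/87.

200/87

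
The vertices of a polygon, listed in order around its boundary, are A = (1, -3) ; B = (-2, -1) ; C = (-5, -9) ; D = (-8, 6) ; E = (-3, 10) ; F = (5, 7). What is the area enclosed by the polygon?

125.5

Apply the surveyor's formula: 2A = Σ (x_i·y_{i+1} − x_{i+1}·y_i), indices taken mod 6.
Σ = (-7) + (13) + (-102) + (-62) + (-71) + (-22) = -251
Area = |Σ|/2 = 125.5.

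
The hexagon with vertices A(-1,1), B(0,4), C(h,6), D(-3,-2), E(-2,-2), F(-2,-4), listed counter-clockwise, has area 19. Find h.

-4

Write out the shoelace sum; only the two edges meeting at C involve h:
2·Area = [(0·6 − h·4) + (h·(-2) − (-3)·6)] + -4
       = -6·h + 14 = 38
⇒ h = -4.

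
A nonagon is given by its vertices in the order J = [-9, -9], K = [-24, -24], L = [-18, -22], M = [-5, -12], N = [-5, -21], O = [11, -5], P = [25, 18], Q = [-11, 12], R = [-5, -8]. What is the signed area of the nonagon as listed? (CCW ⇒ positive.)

J→K: (-9)(-24) − (-24)(-9) = 0
K→L: (-24)(-22) − (-18)(-24) = 96
L→M: (-18)(-12) − (-5)(-22) = 106
M→N: (-5)(-21) − (-5)(-12) = 45
N→O: (-5)(-5) − (11)(-21) = 256
O→P: (11)(18) − (25)(-5) = 323
P→Q: (25)(12) − (-11)(18) = 498
Q→R: (-11)(-8) − (-5)(12) = 148
R→J: (-5)(-9) − (-9)(-8) = -27
Σ = 1445
Signed area = Σ/2 = 722.5 (positive ⇒ counter-clockwise traversal).

722.5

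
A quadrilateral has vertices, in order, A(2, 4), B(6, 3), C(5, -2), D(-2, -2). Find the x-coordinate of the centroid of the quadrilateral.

23/9

Apply the shoelace (surveyor's) formula. First the cross-terms c_i = x_i·y_{i+1} − x_{i+1}·y_i:
  -18, -27, -14, -4  ⇒  2A = -63, A = -31.5.
Then Σ (x_i + x_{i+1})·c_i = -483, so x̄ = -483 / (6·(-31.5)) = 23/9.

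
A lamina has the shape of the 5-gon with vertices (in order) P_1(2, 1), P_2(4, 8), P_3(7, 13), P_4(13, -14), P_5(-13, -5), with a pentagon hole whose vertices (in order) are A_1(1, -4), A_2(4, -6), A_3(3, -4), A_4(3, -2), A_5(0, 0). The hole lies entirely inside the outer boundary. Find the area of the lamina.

245.5

Outer boundary:
Σ = (12) + (-4) + (-267) + (-247) + (-3) = -509
Area = |Σ|/2 = 254.5.
Hole:
Cross-terms: 10, 2, 6, 0, 0  ⇒  Σ = 18
Area = |Σ|/2 = 9.
Net area = 254.5 − 9 = 245.5.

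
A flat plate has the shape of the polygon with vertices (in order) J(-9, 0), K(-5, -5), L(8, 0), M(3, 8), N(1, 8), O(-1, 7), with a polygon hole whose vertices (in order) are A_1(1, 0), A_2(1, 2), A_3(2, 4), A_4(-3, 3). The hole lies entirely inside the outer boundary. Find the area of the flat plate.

113

Outer boundary:
Cross-terms: 45, 40, 64, 16, 15, 63  ⇒  Σ = 243
Area = |Σ|/2 = 121.5.
Hole:
Apply the shoelace (surveyor's) formula: 2A = Σ (x_i·y_{i+1} − x_{i+1}·y_i), indices taken mod 4.
Cross-terms: 2, 0, 18, -3  ⇒  Σ = 17
Area = |Σ|/2 = 8.5.
Net area = 121.5 − 8.5 = 113.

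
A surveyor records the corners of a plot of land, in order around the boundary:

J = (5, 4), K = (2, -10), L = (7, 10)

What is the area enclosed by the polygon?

5

Apply the shoelace (surveyor's) formula: 2A = Σ (x_i·y_{i+1} − x_{i+1}·y_i), indices taken mod 3.
J→K: (5)(-10) − (2)(4) = -58
K→L: (2)(10) − (7)(-10) = 90
L→J: (7)(4) − (5)(10) = -22
Σ = 10
Area = |Σ|/2 = 5.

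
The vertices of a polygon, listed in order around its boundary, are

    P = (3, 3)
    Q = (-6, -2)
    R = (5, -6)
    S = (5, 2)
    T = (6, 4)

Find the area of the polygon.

Σ = (12) + (46) + (40) + (8) + (6) = 112
Area = |Σ|/2 = 56.

56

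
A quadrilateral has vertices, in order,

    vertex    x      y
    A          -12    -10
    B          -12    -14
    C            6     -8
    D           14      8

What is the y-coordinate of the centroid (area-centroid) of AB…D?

Apply the shoelace (surveyor's) formula. First the cross-terms c_i = x_i·y_{i+1} − x_{i+1}·y_i:
  48, 180, 160, -44  ⇒  2A = 344, A = 172.
Then Σ (y_i + y_{i+1})·c_i = -5024, so ȳ = -5024 / (6·172) = -628/129.

-628/129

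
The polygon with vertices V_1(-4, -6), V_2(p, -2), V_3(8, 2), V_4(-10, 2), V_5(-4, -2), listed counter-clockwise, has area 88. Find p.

9

The doubled signed area Σ (x_i y_{i+1} − x_{i+1} y_i) is linear in p.
With p=0 it equals 104; the coefficient of p is 8 (from the two edges through V_2).
So 8·p + 104 = 2·88 = 176 ⇒ p = 9.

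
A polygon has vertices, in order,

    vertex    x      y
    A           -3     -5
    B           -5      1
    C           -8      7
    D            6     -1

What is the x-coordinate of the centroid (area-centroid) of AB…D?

Apply the shoelace (surveyor's) formula. First the cross-terms c_i = x_i·y_{i+1} − x_{i+1}·y_i:
  -28, -27, -34, -33  ⇒  2A = -122, A = -61.
Then Σ (x_i + x_{i+1})·c_i = 544, so x̄ = 544 / (6·(-61)) = -272/183.

-272/183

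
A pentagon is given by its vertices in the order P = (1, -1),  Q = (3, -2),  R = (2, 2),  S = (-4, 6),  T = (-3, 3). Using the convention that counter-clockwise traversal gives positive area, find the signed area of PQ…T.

Σ = (1) + (10) + (20) + (6) + (0) = 37
Signed area = Σ/2 = 18.5 (positive ⇒ counter-clockwise traversal).

18.5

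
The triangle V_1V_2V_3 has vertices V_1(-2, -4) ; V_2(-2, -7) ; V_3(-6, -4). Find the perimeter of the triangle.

12

|V_1V_2| = √((0)² + (-3)²) = √9 = 3
|V_2V_3| = √((-4)² + (3)²) = √25 = 5
|V_3V_1| = √((4)² + (0)²) = √16 = 4
Perimeter = 3 + 5 + 4 = 12.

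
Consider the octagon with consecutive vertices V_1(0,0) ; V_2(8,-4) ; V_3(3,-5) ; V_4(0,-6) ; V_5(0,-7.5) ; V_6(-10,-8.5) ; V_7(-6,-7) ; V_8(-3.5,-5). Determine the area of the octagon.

Apply the surveyor's formula: 2A = Σ (x_i·y_{i+1} − x_{i+1}·y_i), indices taken mod 8.
V_1→V_2: (0)(-4) − (8)(0) = 0
V_2→V_3: (8)(-5) − (3)(-4) = -28
V_3→V_4: (3)(-6) − (0)(-5) = -18
V_4→V_5: (0)(-7.5) − (0)(-6) = 0
V_5→V_6: (0)(-8.5) − (-10)(-7.5) = -75
V_6→V_7: (-10)(-7) − (-6)(-8.5) = 19
V_7→V_8: (-6)(-5) − (-3.5)(-7) = 5.5
V_8→V_1: (-3.5)(0) − (0)(-5) = 0
Σ = -96.5
Area = |Σ|/2 = 48.25.

48.25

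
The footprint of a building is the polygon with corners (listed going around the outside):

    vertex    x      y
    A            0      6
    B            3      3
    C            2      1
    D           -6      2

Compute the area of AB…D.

23.5

Apply Gauss's area formula: 2A = Σ (x_i·y_{i+1} − x_{i+1}·y_i), indices taken mod 4.
Σ = (-18) + (-3) + (10) + (-36) = -47
Area = |Σ|/2 = 23.5.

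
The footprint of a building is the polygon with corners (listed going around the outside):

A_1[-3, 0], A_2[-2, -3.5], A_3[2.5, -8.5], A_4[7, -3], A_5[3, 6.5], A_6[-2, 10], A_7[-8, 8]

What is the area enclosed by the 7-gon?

Apply the shoelace formula: 2A = Σ (x_i·y_{i+1} − x_{i+1}·y_i), indices taken mod 7.
A_1→A_2: (-3)(-3.5) − (-2)(0) = 10.5
A_2→A_3: (-2)(-8.5) − (2.5)(-3.5) = 25.75
A_3→A_4: (2.5)(-3) − (7)(-8.5) = 52
A_4→A_5: (7)(6.5) − (3)(-3) = 54.5
A_5→A_6: (3)(10) − (-2)(6.5) = 43
A_6→A_7: (-2)(8) − (-8)(10) = 64
A_7→A_1: (-8)(0) − (-3)(8) = 24
Σ = 273.75
Area = |Σ|/2 = 136.875.

136.875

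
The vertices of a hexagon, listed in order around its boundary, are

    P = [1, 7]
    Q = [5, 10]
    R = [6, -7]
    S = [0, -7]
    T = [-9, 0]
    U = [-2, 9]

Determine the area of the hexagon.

Apply Gauss's area formula: 2A = Σ (x_i·y_{i+1} − x_{i+1}·y_i), indices taken mod 6.
Σ = (-25) + (-95) + (-42) + (-63) + (-81) + (-23) = -329
Area = |Σ|/2 = 164.5.

164.5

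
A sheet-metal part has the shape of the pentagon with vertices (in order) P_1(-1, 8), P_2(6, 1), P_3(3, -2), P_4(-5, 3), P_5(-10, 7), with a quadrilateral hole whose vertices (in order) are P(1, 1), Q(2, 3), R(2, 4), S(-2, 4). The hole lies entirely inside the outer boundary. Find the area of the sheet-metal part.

Outer boundary:
P_1→P_2: (-1)(1) − (6)(8) = -49
P_2→P_3: (6)(-2) − (3)(1) = -15
P_3→P_4: (3)(3) − (-5)(-2) = -1
P_4→P_5: (-5)(7) − (-10)(3) = -5
P_5→P_1: (-10)(8) − (-1)(7) = -73
Σ = -143
Area = |Σ|/2 = 71.5.
Hole:
Apply the shoelace formula: 2A = Σ (x_i·y_{i+1} − x_{i+1}·y_i), indices taken mod 4.
P→Q: (1)(3) − (2)(1) = 1
Q→R: (2)(4) − (2)(3) = 2
R→S: (2)(4) − (-2)(4) = 16
S→P: (-2)(1) − (1)(4) = -6
Σ = 13
Area = |Σ|/2 = 6.5.
Net area = 71.5 − 6.5 = 65.

65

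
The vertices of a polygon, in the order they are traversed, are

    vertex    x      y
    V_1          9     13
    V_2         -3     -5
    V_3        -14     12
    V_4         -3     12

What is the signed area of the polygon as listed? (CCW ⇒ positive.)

-195.5

Apply Gauss's area formula: 2A = Σ (x_i·y_{i+1} − x_{i+1}·y_i), indices taken mod 4.
V_1→V_2: (9)(-5) − (-3)(13) = -6
V_2→V_3: (-3)(12) − (-14)(-5) = -106
V_3→V_4: (-14)(12) − (-3)(12) = -132
V_4→V_1: (-3)(13) − (9)(12) = -147
Σ = -391
Signed area = Σ/2 = -195.5 (negative ⇒ clockwise traversal).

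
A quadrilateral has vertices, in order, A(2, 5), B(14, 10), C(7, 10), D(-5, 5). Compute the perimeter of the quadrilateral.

|AB| = √((12)² + (5)²) = √169 = 13
|BC| = √((-7)² + (0)²) = √49 = 7
|CD| = √((-12)² + (-5)²) = √169 = 13
|DA| = √((7)² + (0)²) = √49 = 7
Perimeter = 13 + 7 + 13 + 7 = 40.

40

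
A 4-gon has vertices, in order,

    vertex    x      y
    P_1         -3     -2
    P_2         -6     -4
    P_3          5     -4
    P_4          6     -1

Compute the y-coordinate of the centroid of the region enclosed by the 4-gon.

Apply the shoelace (surveyor's) formula. First the cross-terms c_i = x_i·y_{i+1} − x_{i+1}·y_i:
  0, 44, 19, -15  ⇒  2A = 48, A = 24.
Then Σ (y_i + y_{i+1})·c_i = -402, so ȳ = -402 / (6·24) = -67/24.

-67/24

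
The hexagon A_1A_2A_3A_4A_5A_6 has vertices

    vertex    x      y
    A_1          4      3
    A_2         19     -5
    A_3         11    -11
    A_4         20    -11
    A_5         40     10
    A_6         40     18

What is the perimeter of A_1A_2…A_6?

112

|A_1A_2| = √((15)² + (-8)²) = √289 = 17
|A_2A_3| = √((-8)² + (-6)²) = √100 = 10
|A_3A_4| = √((9)² + (0)²) = √81 = 9
|A_4A_5| = √((20)² + (21)²) = √841 = 29
|A_5A_6| = √((0)² + (8)²) = √64 = 8
|A_6A_1| = √((-36)² + (-15)²) = √1521 = 39
Perimeter = 17 + 10 + 9 + 29 + 8 + 39 = 112.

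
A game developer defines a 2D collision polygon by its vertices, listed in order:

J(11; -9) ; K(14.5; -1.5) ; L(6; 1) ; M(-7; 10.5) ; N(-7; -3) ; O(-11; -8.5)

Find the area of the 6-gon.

Apply the shoelace formula: 2A = Σ (x_i·y_{i+1} − x_{i+1}·y_i), indices taken mod 6.
J→K: (11)(-1.5) − (14.5)(-9) = 114
K→L: (14.5)(1) − (6)(-1.5) = 23.5
L→M: (6)(10.5) − (-7)(1) = 70
M→N: (-7)(-3) − (-7)(10.5) = 94.5
N→O: (-7)(-8.5) − (-11)(-3) = 26.5
O→J: (-11)(-9) − (11)(-8.5) = 192.5
Σ = 521
Area = |Σ|/2 = 260.5.

260.5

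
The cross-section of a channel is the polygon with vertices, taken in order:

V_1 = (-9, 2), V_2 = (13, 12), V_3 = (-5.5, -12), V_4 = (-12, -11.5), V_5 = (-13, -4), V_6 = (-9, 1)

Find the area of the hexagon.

232.125

Σ = (-134) + (-90) + (-80.75) + (-101.5) + (-49) + (-9) = -464.25
Area = |Σ|/2 = 232.125.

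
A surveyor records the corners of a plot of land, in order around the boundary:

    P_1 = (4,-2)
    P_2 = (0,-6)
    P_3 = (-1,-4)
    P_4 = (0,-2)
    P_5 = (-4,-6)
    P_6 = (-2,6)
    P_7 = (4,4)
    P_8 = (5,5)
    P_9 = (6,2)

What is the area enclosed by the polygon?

72

Apply the surveyor's formula: 2A = Σ (x_i·y_{i+1} − x_{i+1}·y_i), indices taken mod 9.
P_1→P_2: (4)(-6) − (0)(-2) = -24
P_2→P_3: (0)(-4) − (-1)(-6) = -6
P_3→P_4: (-1)(-2) − (0)(-4) = 2
P_4→P_5: (0)(-6) − (-4)(-2) = -8
P_5→P_6: (-4)(6) − (-2)(-6) = -36
P_6→P_7: (-2)(4) − (4)(6) = -32
P_7→P_8: (4)(5) − (5)(4) = 0
P_8→P_9: (5)(2) − (6)(5) = -20
P_9→P_1: (6)(-2) − (4)(2) = -20
Σ = -144
Area = |Σ|/2 = 72.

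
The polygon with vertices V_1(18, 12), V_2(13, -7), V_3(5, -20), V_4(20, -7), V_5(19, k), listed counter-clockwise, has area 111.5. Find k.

2

Write out the shoelace sum; only the two edges meeting at V_5 involve k:
2·Area = [(20·k − 19·(-7)) + (19·12 − 18·k)] + -142
       = 2·k + 219 = 223
⇒ k = 2.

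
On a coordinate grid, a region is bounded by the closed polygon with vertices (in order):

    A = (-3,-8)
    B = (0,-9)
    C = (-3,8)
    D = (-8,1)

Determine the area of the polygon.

Apply the shoelace formula: 2A = Σ (x_i·y_{i+1} − x_{i+1}·y_i), indices taken mod 4.
Cross-terms: 27, -27, 61, 67  ⇒  Σ = 128
Area = |Σ|/2 = 64.

64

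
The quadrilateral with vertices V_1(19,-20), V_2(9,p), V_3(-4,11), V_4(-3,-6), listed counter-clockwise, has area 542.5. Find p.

25

Write out the shoelace sum; only the two edges meeting at V_2 involve p:
2·Area = [(19·p − 9·(-20)) + (9·11 − (-4)·p)] + 231
       = 23·p + 510 = 1085
⇒ p = 25.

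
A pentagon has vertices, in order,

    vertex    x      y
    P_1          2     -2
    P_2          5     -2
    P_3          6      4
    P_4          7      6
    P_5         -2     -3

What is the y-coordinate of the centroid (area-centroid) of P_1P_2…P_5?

Apply the surveyor's formula. First the cross-terms c_i = x_i·y_{i+1} − x_{i+1}·y_i:
  6, 32, 8, -9, 10  ⇒  2A = 47, A = 23.5.
Then Σ (y_i + y_{i+1})·c_i = 43, so ȳ = 43 / (6·23.5) = 43/141.

43/141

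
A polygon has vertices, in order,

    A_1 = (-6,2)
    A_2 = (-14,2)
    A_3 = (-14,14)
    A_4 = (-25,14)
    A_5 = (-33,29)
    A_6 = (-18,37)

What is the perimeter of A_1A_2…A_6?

102

|A_1A_2| = √((-8)² + (0)²) = √64 = 8
|A_2A_3| = √((0)² + (12)²) = √144 = 12
|A_3A_4| = √((-11)² + (0)²) = √121 = 11
|A_4A_5| = √((-8)² + (15)²) = √289 = 17
|A_5A_6| = √((15)² + (8)²) = √289 = 17
|A_6A_1| = √((12)² + (-35)²) = √1369 = 37
Perimeter = 8 + 12 + 11 + 17 + 17 + 37 = 102.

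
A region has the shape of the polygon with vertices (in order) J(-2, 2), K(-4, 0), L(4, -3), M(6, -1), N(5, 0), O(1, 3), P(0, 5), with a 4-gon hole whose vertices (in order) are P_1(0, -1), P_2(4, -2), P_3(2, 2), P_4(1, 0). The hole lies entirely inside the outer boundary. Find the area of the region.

28

Outer boundary:
J→K: (-2)(0) − (-4)(2) = 8
K→L: (-4)(-3) − (4)(0) = 12
L→M: (4)(-1) − (6)(-3) = 14
M→N: (6)(0) − (5)(-1) = 5
N→O: (5)(3) − (1)(0) = 15
O→P: (1)(5) − (0)(3) = 5
P→J: (0)(2) − (-2)(5) = 10
Σ = 69
Area = |Σ|/2 = 34.5.
Hole:
Apply the shoelace formula: 2A = Σ (x_i·y_{i+1} − x_{i+1}·y_i), indices taken mod 4.
Σ = (4) + (12) + (-2) + (-1) = 13
Area = |Σ|/2 = 6.5.
Net area = 34.5 − 6.5 = 28.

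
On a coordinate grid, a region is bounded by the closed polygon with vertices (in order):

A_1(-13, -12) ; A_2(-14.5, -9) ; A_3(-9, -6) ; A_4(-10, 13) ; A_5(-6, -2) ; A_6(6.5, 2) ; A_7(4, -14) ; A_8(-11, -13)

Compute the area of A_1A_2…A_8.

Σ = (-57) + (6) + (-177) + (98) + (1) + (-99) + (-206) + (-37) = -471
Area = |Σ|/2 = 235.5.

235.5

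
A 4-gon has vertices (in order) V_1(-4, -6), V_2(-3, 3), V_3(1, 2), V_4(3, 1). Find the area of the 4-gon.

29

Cross-terms: -30, -9, -5, -14  ⇒  Σ = -58
Area = |Σ|/2 = 29.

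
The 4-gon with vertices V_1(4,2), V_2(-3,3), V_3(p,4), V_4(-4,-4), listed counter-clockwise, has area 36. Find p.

-6

The doubled signed area Σ (x_i y_{i+1} − x_{i+1} y_i) is linear in p.
With p=0 it equals 30; the coefficient of p is -7 (from the two edges through V_3).
So -7·p + 30 = 2·36 = 72 ⇒ p = -6.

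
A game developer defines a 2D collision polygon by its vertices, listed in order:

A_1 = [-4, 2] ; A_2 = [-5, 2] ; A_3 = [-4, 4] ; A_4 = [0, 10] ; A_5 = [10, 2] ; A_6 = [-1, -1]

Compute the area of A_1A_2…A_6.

A_1→A_2: (-4)(2) − (-5)(2) = 2
A_2→A_3: (-5)(4) − (-4)(2) = -12
A_3→A_4: (-4)(10) − (0)(4) = -40
A_4→A_5: (0)(2) − (10)(10) = -100
A_5→A_6: (10)(-1) − (-1)(2) = -8
A_6→A_1: (-1)(2) − (-4)(-1) = -6
Σ = -164
Area = |Σ|/2 = 82.

82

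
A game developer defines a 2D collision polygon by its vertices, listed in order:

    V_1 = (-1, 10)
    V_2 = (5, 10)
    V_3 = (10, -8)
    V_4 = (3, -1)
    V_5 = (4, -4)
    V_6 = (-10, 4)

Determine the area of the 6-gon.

157

Cross-terms: -60, -140, 14, -8, -24, -96  ⇒  Σ = -314
Area = |Σ|/2 = 157.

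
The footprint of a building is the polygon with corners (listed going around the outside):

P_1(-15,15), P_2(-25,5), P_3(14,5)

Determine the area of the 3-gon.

Apply the shoelace formula: 2A = Σ (x_i·y_{i+1} − x_{i+1}·y_i), indices taken mod 3.
Σ = (300) + (-195) + (285) = 390
Area = |Σ|/2 = 195.

195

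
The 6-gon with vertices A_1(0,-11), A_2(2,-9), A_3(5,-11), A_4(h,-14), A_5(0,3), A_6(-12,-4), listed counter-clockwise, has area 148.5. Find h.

11

Write out the shoelace sum; only the two edges meeting at A_4 involve h:
2·Area = [(5·(-14) − h·(-11)) + (h·3 − 0·(-14))] + 213
       = 14·h + 143 = 297
⇒ h = 11.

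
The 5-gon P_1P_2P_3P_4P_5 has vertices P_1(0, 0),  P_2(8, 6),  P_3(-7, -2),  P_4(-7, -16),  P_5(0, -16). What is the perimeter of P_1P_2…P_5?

|P_1P_2| = √((8)² + (6)²) = √100 = 10
|P_2P_3| = √((-15)² + (-8)²) = √289 = 17
|P_3P_4| = √((0)² + (-14)²) = √196 = 14
|P_4P_5| = √((7)² + (0)²) = √49 = 7
|P_5P_1| = √((0)² + (16)²) = √256 = 16
Perimeter = 10 + 17 + 14 + 7 + 16 = 64.

64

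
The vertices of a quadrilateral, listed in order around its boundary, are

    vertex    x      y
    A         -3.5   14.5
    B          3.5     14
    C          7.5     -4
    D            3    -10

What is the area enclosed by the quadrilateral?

136.625

Apply the surveyor's formula: 2A = Σ (x_i·y_{i+1} − x_{i+1}·y_i), indices taken mod 4.
A→B: (-3.5)(14) − (3.5)(14.5) = -99.75
B→C: (3.5)(-4) − (7.5)(14) = -119
C→D: (7.5)(-10) − (3)(-4) = -63
D→A: (3)(14.5) − (-3.5)(-10) = 8.5
Σ = -273.25
Area = |Σ|/2 = 136.625.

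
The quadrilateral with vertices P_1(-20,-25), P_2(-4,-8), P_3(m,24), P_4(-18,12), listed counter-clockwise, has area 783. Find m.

Write out the shoelace sum; only the two edges meeting at P_3 involve m:
2·Area = [((-4)·24 − m·(-8)) + (m·12 − (-18)·24)] + 750
       = 20·m + 1086 = 1566
⇒ m = 24.

24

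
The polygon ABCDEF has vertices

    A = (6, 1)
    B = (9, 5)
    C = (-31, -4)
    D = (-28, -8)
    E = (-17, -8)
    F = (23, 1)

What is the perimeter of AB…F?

120

|AB| = √((3)² + (4)²) = √25 = 5
|BC| = √((-40)² + (-9)²) = √1681 = 41
|CD| = √((3)² + (-4)²) = √25 = 5
|DE| = √((11)² + (0)²) = √121 = 11
|EF| = √((40)² + (9)²) = √1681 = 41
|FA| = √((-17)² + (0)²) = √289 = 17
Perimeter = 5 + 41 + 5 + 11 + 41 + 17 = 120.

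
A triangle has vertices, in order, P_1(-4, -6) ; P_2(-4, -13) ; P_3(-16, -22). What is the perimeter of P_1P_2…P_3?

|P_1P_2| = √((0)² + (-7)²) = √49 = 7
|P_2P_3| = √((-12)² + (-9)²) = √225 = 15
|P_3P_1| = √((12)² + (16)²) = √400 = 20
Perimeter = 7 + 15 + 20 = 42.

42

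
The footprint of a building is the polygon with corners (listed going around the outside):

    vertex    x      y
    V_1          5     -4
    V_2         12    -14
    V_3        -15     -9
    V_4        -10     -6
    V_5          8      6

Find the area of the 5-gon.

Apply the shoelace (surveyor's) formula: 2A = Σ (x_i·y_{i+1} − x_{i+1}·y_i), indices taken mod 5.
V_1→V_2: (5)(-14) − (12)(-4) = -22
V_2→V_3: (12)(-9) − (-15)(-14) = -318
V_3→V_4: (-15)(-6) − (-10)(-9) = 0
V_4→V_5: (-10)(6) − (8)(-6) = -12
V_5→V_1: (8)(-4) − (5)(6) = -62
Σ = -414
Area = |Σ|/2 = 207.

207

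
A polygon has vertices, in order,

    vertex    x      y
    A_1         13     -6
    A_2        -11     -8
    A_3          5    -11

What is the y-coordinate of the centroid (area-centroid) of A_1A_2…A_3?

Apply the shoelace formula. First the cross-terms c_i = x_i·y_{i+1} − x_{i+1}·y_i:
  -170, 161, 113  ⇒  2A = 104, A = 52.
Then Σ (y_i + y_{i+1})·c_i = -2600, so ȳ = -2600 / (6·52) = -25/3.

-25/3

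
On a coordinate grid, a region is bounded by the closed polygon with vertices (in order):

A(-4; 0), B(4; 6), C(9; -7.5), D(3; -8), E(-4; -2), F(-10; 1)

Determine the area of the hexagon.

107.75

Σ = (-24) + (-84) + (-49.5) + (-38) + (-24) + (4) = -215.5
Area = |Σ|/2 = 107.75.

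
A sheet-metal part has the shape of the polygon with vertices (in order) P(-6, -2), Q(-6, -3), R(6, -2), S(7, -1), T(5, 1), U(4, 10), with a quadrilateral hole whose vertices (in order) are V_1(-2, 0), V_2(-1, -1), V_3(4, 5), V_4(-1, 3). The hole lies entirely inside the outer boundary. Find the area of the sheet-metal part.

Outer boundary:
Apply the surveyor's formula: 2A = Σ (x_i·y_{i+1} − x_{i+1}·y_i), indices taken mod 6.
Σ = (6) + (30) + (8) + (12) + (46) + (52) = 154
Area = |Σ|/2 = 77.
Hole:
Apply the surveyor's formula: 2A = Σ (x_i·y_{i+1} − x_{i+1}·y_i), indices taken mod 4.
V_1→V_2: (-2)(-1) − (-1)(0) = 2
V_2→V_3: (-1)(5) − (4)(-1) = -1
V_3→V_4: (4)(3) − (-1)(5) = 17
V_4→V_1: (-1)(0) − (-2)(3) = 6
Σ = 24
Area = |Σ|/2 = 12.
Net area = 77 − 12 = 65.

65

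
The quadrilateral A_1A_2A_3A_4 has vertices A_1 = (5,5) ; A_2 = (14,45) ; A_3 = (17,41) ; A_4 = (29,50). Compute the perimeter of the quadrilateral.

|A_1A_2| = √((9)² + (40)²) = √1681 = 41
|A_2A_3| = √((3)² + (-4)²) = √25 = 5
|A_3A_4| = √((12)² + (9)²) = √225 = 15
|A_4A_1| = √((-24)² + (-45)²) = √2601 = 51
Perimeter = 41 + 5 + 15 + 51 = 112.

112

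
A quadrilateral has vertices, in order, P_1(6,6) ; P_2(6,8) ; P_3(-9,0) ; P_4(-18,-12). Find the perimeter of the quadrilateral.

64

|P_1P_2| = √((0)² + (2)²) = √4 = 2
|P_2P_3| = √((-15)² + (-8)²) = √289 = 17
|P_3P_4| = √((-9)² + (-12)²) = √225 = 15
|P_4P_1| = √((24)² + (18)²) = √900 = 30
Perimeter = 2 + 17 + 15 + 30 = 64.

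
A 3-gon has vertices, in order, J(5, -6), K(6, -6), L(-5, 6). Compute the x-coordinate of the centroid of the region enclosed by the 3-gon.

Apply Gauss's area formula. First the cross-terms c_i = x_i·y_{i+1} − x_{i+1}·y_i:
  6, 6, 0  ⇒  2A = 12, A = 6.
Then Σ (x_i + x_{i+1})·c_i = 72, so x̄ = 72 / (6·6) = 2.

2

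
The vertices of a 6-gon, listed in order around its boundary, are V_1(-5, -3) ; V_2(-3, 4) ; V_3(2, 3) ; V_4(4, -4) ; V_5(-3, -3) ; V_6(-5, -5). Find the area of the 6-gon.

V_1→V_2: (-5)(4) − (-3)(-3) = -29
V_2→V_3: (-3)(3) − (2)(4) = -17
V_3→V_4: (2)(-4) − (4)(3) = -20
V_4→V_5: (4)(-3) − (-3)(-4) = -24
V_5→V_6: (-3)(-5) − (-5)(-3) = 0
V_6→V_1: (-5)(-3) − (-5)(-5) = -10
Σ = -100
Area = |Σ|/2 = 50.

50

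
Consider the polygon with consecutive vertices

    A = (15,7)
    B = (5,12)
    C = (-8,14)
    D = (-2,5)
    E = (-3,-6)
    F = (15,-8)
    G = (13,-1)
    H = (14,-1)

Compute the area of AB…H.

Cross-terms: 145, 166, -12, 27, 114, 89, 1, 113  ⇒  Σ = 643
Area = |Σ|/2 = 321.5.

321.5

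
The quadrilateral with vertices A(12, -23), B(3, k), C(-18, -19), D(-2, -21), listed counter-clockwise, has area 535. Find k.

The doubled signed area Σ (x_i y_{i+1} − x_{i+1} y_i) is linear in k.
With k=0 it equals 650; the coefficient of k is 30 (from the two edges through B).
So 30·k + 650 = 2·535 = 1070 ⇒ k = 14.

14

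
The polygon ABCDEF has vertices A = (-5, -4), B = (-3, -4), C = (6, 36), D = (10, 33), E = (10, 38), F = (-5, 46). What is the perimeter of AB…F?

120

|AB| = √((2)² + (0)²) = √4 = 2
|BC| = √((9)² + (40)²) = √1681 = 41
|CD| = √((4)² + (-3)²) = √25 = 5
|DE| = √((0)² + (5)²) = √25 = 5
|EF| = √((-15)² + (8)²) = √289 = 17
|FA| = √((0)² + (-50)²) = √2500 = 50
Perimeter = 2 + 41 + 5 + 5 + 17 + 50 = 120.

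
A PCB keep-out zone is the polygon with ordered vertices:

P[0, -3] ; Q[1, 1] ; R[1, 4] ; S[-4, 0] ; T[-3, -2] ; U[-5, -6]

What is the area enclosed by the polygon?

Apply the surveyor's formula: 2A = Σ (x_i·y_{i+1} − x_{i+1}·y_i), indices taken mod 6.
Σ = (3) + (3) + (16) + (8) + (8) + (15) = 53
Area = |Σ|/2 = 26.5.

26.5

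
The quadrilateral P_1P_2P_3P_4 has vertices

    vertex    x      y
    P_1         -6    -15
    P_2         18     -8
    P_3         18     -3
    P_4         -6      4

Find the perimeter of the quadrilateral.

74

|P_1P_2| = √((24)² + (7)²) = √625 = 25
|P_2P_3| = √((0)² + (5)²) = √25 = 5
|P_3P_4| = √((-24)² + (7)²) = √625 = 25
|P_4P_1| = √((0)² + (-19)²) = √361 = 19
Perimeter = 25 + 5 + 25 + 19 = 74.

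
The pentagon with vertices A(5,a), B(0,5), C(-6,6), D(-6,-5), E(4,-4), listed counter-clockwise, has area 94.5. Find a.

Write out the shoelace sum; only the two edges meeting at A involve a:
2·Area = [(4·a − 5·(-4)) + (5·5 − 0·a)] + 140
       = 4·a + 185 = 189
⇒ a = 1.

1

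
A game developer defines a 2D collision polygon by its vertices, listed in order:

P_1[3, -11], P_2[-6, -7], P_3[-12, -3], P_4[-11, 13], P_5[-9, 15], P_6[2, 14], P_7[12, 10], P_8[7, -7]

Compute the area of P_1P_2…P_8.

452

P_1→P_2: (3)(-7) − (-6)(-11) = -87
P_2→P_3: (-6)(-3) − (-12)(-7) = -66
P_3→P_4: (-12)(13) − (-11)(-3) = -189
P_4→P_5: (-11)(15) − (-9)(13) = -48
P_5→P_6: (-9)(14) − (2)(15) = -156
P_6→P_7: (2)(10) − (12)(14) = -148
P_7→P_8: (12)(-7) − (7)(10) = -154
P_8→P_1: (7)(-11) − (3)(-7) = -56
Σ = -904
Area = |Σ|/2 = 452.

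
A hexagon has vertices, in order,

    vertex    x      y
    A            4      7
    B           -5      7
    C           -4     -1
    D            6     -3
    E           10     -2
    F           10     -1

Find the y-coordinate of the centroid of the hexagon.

37/18

Apply the shoelace (surveyor's) formula. First the cross-terms c_i = x_i·y_{i+1} − x_{i+1}·y_i:
  63, 33, 18, 18, 10, 74  ⇒  2A = 216, A = 108.
Then Σ (y_i + y_{i+1})·c_i = 1332, so ȳ = 1332 / (6·108) = 37/18.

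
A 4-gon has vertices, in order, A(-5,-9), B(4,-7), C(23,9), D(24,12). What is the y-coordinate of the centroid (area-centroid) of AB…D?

Apply the shoelace formula. First the cross-terms c_i = x_i·y_{i+1} − x_{i+1}·y_i:
  71, 197, 60, -156  ⇒  2A = 172, A = 86.
Then Σ (y_i + y_{i+1})·c_i = 50, so ȳ = 50 / (6·86) = 25/258.

25/258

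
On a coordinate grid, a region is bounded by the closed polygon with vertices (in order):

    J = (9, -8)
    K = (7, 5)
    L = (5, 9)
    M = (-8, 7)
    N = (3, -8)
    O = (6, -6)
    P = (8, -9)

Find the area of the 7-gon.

Apply the shoelace formula: 2A = Σ (x_i·y_{i+1} − x_{i+1}·y_i), indices taken mod 7.
J→K: (9)(5) − (7)(-8) = 101
K→L: (7)(9) − (5)(5) = 38
L→M: (5)(7) − (-8)(9) = 107
M→N: (-8)(-8) − (3)(7) = 43
N→O: (3)(-6) − (6)(-8) = 30
O→P: (6)(-9) − (8)(-6) = -6
P→J: (8)(-8) − (9)(-9) = 17
Σ = 330
Area = |Σ|/2 = 165.

165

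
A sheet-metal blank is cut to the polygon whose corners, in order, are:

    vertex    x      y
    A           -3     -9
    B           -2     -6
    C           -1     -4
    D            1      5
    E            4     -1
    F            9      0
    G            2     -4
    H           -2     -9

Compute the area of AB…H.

Apply Gauss's area formula: 2A = Σ (x_i·y_{i+1} − x_{i+1}·y_i), indices taken mod 8.
A→B: (-3)(-6) − (-2)(-9) = 0
B→C: (-2)(-4) − (-1)(-6) = 2
C→D: (-1)(5) − (1)(-4) = -1
D→E: (1)(-1) − (4)(5) = -21
E→F: (4)(0) − (9)(-1) = 9
F→G: (9)(-4) − (2)(0) = -36
G→H: (2)(-9) − (-2)(-4) = -26
H→A: (-2)(-9) − (-3)(-9) = -9
Σ = -82
Area = |Σ|/2 = 41.

41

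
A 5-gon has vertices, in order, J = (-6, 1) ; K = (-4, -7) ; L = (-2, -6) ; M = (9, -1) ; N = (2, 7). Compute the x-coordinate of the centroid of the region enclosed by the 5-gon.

Apply the shoelace formula. First the cross-terms c_i = x_i·y_{i+1} − x_{i+1}·y_i:
  46, 10, 56, 65, 44  ⇒  2A = 221, A = 110.5.
Then Σ (x_i + x_{i+1})·c_i = 411, so x̄ = 411 / (6·110.5) = 137/221.

137/221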